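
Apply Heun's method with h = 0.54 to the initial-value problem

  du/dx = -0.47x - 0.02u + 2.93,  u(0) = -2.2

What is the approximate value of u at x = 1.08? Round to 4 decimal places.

0.7048

Heun: k1 = f(x_n, u_n); k2 = f(x_n + h, u_n + h·k1); u_{n+1} = u_n + (h/2)·(k1 + k2).
x=0.000000, u=-2.200000:
  k1 = f(0.000000, -2.200000) = 2.974000
  k2 = f(0.540000, -0.594040) = 2.688081
  u ← -2.200000 + (0.54/2)·(2.974000 + 2.688081) = -0.671238
x=0.540000, u=-0.671238:
  k1 = f(0.540000, -0.671238) = 2.689625
  k2 = f(1.080000, 0.781159) = 2.406777
  u ← -0.671238 + (0.54/2)·(2.689625 + 2.406777) = 0.704790
u(1.08) ≈ 0.7048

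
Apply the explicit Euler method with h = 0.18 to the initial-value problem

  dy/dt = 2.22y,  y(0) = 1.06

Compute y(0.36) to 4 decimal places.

Euler: y_{n+1} = y_n + h·f(t_n, y_n).
t=0.000000, y=1.060000: f=2.353200 → y ← 1.060000 + 0.18·2.353200 = 1.483576
t=0.180000, y=1.483576: f=3.293539 → y ← 1.483576 + 0.18·3.293539 = 2.076413
y(0.36) ≈ 2.0764

2.0764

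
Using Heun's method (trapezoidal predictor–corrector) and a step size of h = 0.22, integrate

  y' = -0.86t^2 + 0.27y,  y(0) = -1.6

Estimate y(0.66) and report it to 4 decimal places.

Heun: k1 = f(t_n, y_n); k2 = f(t_n + h, y_n + h·k1); y_{n+1} = y_n + (h/2)·(k1 + k2).
t=0.000000, y=-1.600000:
  k1 = f(0.000000, -1.600000) = -0.432000
  k2 = f(0.220000, -1.695040) = -0.499285
  y ← -1.600000 + (0.22/2)·(-0.432000 + (-0.499285)) = -1.702441
t=0.220000, y=-1.702441:
  k1 = f(0.220000, -1.702441) = -0.501283
  k2 = f(0.440000, -1.812724) = -0.655931
  y ← -1.702441 + (0.22/2)·(-0.501283 + (-0.655931)) = -1.829735
t=0.440000, y=-1.829735:
  k1 = f(0.440000, -1.829735) = -0.660524
  k2 = f(0.660000, -1.975050) = -0.907880
  y ← -1.829735 + (0.22/2)·(-0.660524 + (-0.907880)) = -2.002259
y(0.66) ≈ -2.0023

-2.0023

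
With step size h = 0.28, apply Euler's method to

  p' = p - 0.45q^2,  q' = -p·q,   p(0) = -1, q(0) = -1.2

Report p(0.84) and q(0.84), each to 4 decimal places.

-3.3653, -3.4784

Euler on (p,q): p_{n+1} = p_n + h·p', q_{n+1} = q_n + h·q'.
0.000000: (-1.000000, -1.200000); f=(-1.648000, -1.200000) → (-1.461440, -1.536000)
0.280000: (-1.461440, -1.536000); f=(-2.523123, -2.244772) → (-2.167914, -2.164536)
0.560000: (-2.167914, -2.164536); f=(-4.276262, -4.692529) → (-3.365268, -3.478444)
(p(0.84), q(0.84)) ≈ (-3.3653, -3.4784)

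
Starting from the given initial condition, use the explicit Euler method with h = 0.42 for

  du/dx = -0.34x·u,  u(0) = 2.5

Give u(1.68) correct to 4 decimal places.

1.6960

Euler: u_{n+1} = u_n + h·f(x_n, u_n).
x=0.000000, u=2.500000: f=0.000000 → u ← 2.500000 + 0.42·0.000000 = 2.500000
x=0.420000, u=2.500000: f=-0.357000 → u ← 2.500000 + 0.42·(-0.357000) = 2.350060
x=0.840000, u=2.350060: f=-0.671177 → u ← 2.350060 + 0.42·(-0.671177) = 2.068166
x=1.260000, u=2.068166: f=-0.886002 → u ← 2.068166 + 0.42·(-0.886002) = 1.696045
u(1.68) ≈ 1.6960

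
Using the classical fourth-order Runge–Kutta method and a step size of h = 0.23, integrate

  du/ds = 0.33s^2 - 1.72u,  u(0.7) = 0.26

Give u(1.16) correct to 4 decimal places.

RK4: k1 = f(s_n, u_n); k2 = f(s_n + h/2, u_n + (h/2)·k1); k3 = f(s_n + h/2, u_n + (h/2)·k2); k4 = f(s_n + h, u_n + h·k3); u_{n+1} = u_n + (h/6)·(k1 + 2k2 + 2k3 + k4).
s=0.700000, u=0.260000:
  k1 = f(0.700000, 0.260000) = -0.285500
  k2 = f(0.815000, 0.227168) = -0.171534
  k3 = f(0.815000, 0.240274) = -0.194076
  k4 = f(0.930000, 0.215362) = -0.085006
  u ← 0.260000 + (0.23/6)·(k1 + 2k2 + 2k3 + k4) = 0.217767
s=0.930000, u=0.217767:
  k1 = f(0.930000, 0.217767) = -0.089142
  k2 = f(1.045000, 0.207516) = 0.003441
  k3 = f(1.045000, 0.218163) = -0.014872
  k4 = f(1.160000, 0.214347) = 0.075372
  u ← 0.217767 + (0.23/6)·(k1 + 2k2 + 2k3 + k4) = 0.216363
u(1.16) ≈ 0.2164

0.2164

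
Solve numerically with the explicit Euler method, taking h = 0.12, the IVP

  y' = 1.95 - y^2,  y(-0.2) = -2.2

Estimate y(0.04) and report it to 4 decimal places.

Euler: y_{n+1} = y_n + h·f(x_n, y_n).
x=-0.200000, y=-2.200000: f=-2.890000 → y ← -2.200000 + 0.12·(-2.890000) = -2.546800
x=-0.080000, y=-2.546800: f=-4.536190 → y ← -2.546800 + 0.12·(-4.536190) = -3.091143
y(0.04) ≈ -3.0911

-3.0911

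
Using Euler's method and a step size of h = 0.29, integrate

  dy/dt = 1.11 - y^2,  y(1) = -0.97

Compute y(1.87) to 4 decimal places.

-0.7302

Euler: y_{n+1} = y_n + h·f(t_n, y_n).
t=1.000000, y=-0.970000: f=0.169100 → y ← -0.970000 + 0.29·0.169100 = -0.920961
t=1.290000, y=-0.920961: f=0.261831 → y ← -0.920961 + 0.29·0.261831 = -0.845030
t=1.580000, y=-0.845030: f=0.395924 → y ← -0.845030 + 0.29·0.395924 = -0.730212
y(1.87) ≈ -0.7302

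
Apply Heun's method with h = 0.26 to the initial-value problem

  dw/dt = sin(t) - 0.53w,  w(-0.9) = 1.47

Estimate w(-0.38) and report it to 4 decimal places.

0.8576

Heun: k1 = f(t_n, w_n); k2 = f(t_n + h, w_n + h·k1); w_{n+1} = w_n + (h/2)·(k1 + k2).
t=-0.900000, w=1.470000:
  k1 = f(-0.900000, 1.470000) = -1.562427
  k2 = f(-0.640000, 1.063769) = -1.160993
  w ← 1.470000 + (0.26/2)·(-1.562427 + (-1.160993)) = 1.115955
t=-0.640000, w=1.115955:
  k1 = f(-0.640000, 1.115955) = -1.188652
  k2 = f(-0.380000, 0.806906) = -0.798581
  w ← 1.115955 + (0.26/2)·(-1.188652 + (-0.798581)) = 0.857615
w(-0.38) ≈ 0.8576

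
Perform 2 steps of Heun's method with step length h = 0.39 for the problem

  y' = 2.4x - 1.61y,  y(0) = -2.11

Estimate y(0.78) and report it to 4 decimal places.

Heun: k1 = f(x_n, y_n); k2 = f(x_n + h, y_n + h·k1); y_{n+1} = y_n + (h/2)·(k1 + k2).
x=0.000000, y=-2.110000:
  k1 = f(0.000000, -2.110000) = 3.397100
  k2 = f(0.390000, -0.785131) = 2.200061
  y ← -2.110000 + (0.39/2)·(3.397100 + 2.200061) = -1.018554
x=0.390000, y=-1.018554:
  k1 = f(0.390000, -1.018554) = 2.575871
  k2 = f(0.780000, -0.013964) = 1.894482
  y ← -1.018554 + (0.39/2)·(2.575871 + 1.894482) = -0.146835
y(0.78) ≈ -0.1468

-0.1468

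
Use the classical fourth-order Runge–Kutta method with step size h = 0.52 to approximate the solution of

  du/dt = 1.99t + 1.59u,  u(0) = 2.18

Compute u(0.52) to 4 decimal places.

RK4: k1 = f(t_n, u_n); k2 = f(t_n + h/2, u_n + (h/2)·k1); k3 = f(t_n + h/2, u_n + (h/2)·k2); k4 = f(t_n + h, u_n + h·k3); u_{n+1} = u_n + (h/6)·(k1 + 2k2 + 2k3 + k4).
t=0.000000, u=2.180000:
  k1 = f(0.000000, 2.180000) = 3.466200
  k2 = f(0.260000, 3.081212) = 5.416527
  k3 = f(0.260000, 3.588297) = 6.222792
  k4 = f(0.520000, 5.415852) = 9.646005
  u ← 2.180000 + (0.52/6)·(k1 + 2k2 + 2k3 + k4) = 5.333873
u(0.52) ≈ 5.3339

5.3339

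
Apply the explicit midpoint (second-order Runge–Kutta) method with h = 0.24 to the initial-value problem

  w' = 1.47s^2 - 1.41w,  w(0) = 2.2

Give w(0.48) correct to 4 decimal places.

1.1828

Midpoint: k1 = f(s_n, w_n); k2 = f(s_n + h/2, w_n + (h/2)·k1); w_{n+1} = w_n + h·k2.
s=0.000000, w=2.200000:
  k1 = f(0.000000, 2.200000) = -3.102000
  k2 = f(0.120000, 1.827760) = -2.555974
  w ← 2.200000 + 0.24·(-2.555974) = 1.586566
s=0.240000, w=1.586566:
  k1 = f(0.240000, 1.586566) = -2.152387
  k2 = f(0.360000, 1.328280) = -1.682363
  w ← 1.586566 + 0.24·(-1.682363) = 1.182799
w(0.48) ≈ 1.1828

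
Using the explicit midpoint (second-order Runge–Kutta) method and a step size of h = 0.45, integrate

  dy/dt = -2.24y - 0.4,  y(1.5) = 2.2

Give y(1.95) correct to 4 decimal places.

Midpoint: k1 = f(t_n, y_n); k2 = f(t_n + h/2, y_n + (h/2)·k1); y_{n+1} = y_n + h·k2.
t=1.500000, y=2.200000:
  k1 = f(1.500000, 2.200000) = -5.328000
  k2 = f(1.725000, 1.001200) = -2.642688
  y ← 2.200000 + 0.45·(-2.642688) = 1.010790
y(1.95) ≈ 1.0108

1.0108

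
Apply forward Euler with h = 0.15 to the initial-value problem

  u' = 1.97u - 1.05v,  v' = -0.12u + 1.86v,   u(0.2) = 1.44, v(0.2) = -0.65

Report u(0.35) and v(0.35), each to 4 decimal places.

Euler on (u,v): u_{n+1} = u_n + h·u', v_{n+1} = v_n + h·v'.
0.200000: (1.440000, -0.650000); f=(3.519300, -1.381800) → (1.967895, -0.857270)
(u(0.35), v(0.35)) ≈ (1.9679, -0.8573)

1.9679, -0.8573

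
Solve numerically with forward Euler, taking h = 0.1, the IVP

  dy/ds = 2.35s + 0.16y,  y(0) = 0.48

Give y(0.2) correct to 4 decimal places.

Euler: y_{n+1} = y_n + h·f(s_n, y_n).
s=0.000000, y=0.480000: f=0.076800 → y ← 0.480000 + 0.1·0.076800 = 0.487680
s=0.100000, y=0.487680: f=0.313029 → y ← 0.487680 + 0.1·0.313029 = 0.518983
y(0.2) ≈ 0.5190

0.5190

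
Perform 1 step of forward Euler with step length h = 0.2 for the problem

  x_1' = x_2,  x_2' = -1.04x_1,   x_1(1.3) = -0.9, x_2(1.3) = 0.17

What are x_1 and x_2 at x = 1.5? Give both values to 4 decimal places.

-0.8660, 0.3572

Euler on (x_1,x_2): x_1_{n+1} = x_1_n + h·x_1', x_2_{n+1} = x_2_n + h·x_2'.
1.300000: (-0.900000, 0.170000); f=(0.170000, 0.936000) → (-0.866000, 0.357200)
(x_1(1.5), x_2(1.5)) ≈ (-0.8660, 0.3572)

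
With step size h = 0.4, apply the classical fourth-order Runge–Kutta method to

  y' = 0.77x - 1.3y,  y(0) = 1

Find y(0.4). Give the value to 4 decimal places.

RK4: k1 = f(x_n, y_n); k2 = f(x_n + h/2, y_n + (h/2)·k1); k3 = f(x_n + h/2, y_n + (h/2)·k2); k4 = f(x_n + h, y_n + h·k3); y_{n+1} = y_n + (h/6)·(k1 + 2k2 + 2k3 + k4).
x=0.000000, y=1.000000:
  k1 = f(0.000000, 1.000000) = -1.300000
  k2 = f(0.200000, 0.740000) = -0.808000
  k3 = f(0.200000, 0.838400) = -0.935920
  k4 = f(0.400000, 0.625632) = -0.505322
  y ← 1.000000 + (0.4/6)·(k1 + 2k2 + 2k3 + k4) = 0.647123
y(0.4) ≈ 0.6471

0.6471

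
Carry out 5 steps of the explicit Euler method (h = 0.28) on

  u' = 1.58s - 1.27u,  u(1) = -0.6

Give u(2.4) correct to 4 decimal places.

Euler: u_{n+1} = u_n + h·f(s_n, u_n).
s=1.000000, u=-0.600000: f=2.342000 → u ← -0.600000 + 0.28·2.342000 = 0.055760
s=1.280000, u=0.055760: f=1.951585 → u ← 0.055760 + 0.28·1.951585 = 0.602204
s=1.560000, u=0.602204: f=1.700001 → u ← 0.602204 + 0.28·1.700001 = 1.078204
s=1.840000, u=1.078204: f=1.537881 → u ← 1.078204 + 0.28·1.537881 = 1.508811
s=2.120000, u=1.508811: f=1.433410 → u ← 1.508811 + 0.28·1.433410 = 1.910166
u(2.4) ≈ 1.9102

1.9102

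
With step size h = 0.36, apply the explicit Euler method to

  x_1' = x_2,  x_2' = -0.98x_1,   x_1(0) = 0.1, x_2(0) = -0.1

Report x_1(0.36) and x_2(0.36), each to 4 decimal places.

Euler on (x_1,x_2): x_1_{n+1} = x_1_n + h·x_1', x_2_{n+1} = x_2_n + h·x_2'.
0.000000: (0.100000, -0.100000); f=(-0.100000, -0.098000) → (0.064000, -0.135280)
(x_1(0.36), x_2(0.36)) ≈ (0.0640, -0.1353)

0.0640, -0.1353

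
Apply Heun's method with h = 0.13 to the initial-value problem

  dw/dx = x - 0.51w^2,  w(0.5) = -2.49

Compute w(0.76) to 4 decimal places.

-3.4493

Heun: k1 = f(x_n, w_n); k2 = f(x_n + h, w_n + h·k1); w_{n+1} = w_n + (h/2)·(k1 + k2).
x=0.500000, w=-2.490000:
  k1 = f(0.500000, -2.490000) = -2.662051
  k2 = f(0.630000, -2.836067) = -3.472070
  w ← -2.490000 + (0.13/2)·(-2.662051 + (-3.472070)) = -2.888718
x=0.630000, w=-2.888718:
  k1 = f(0.630000, -2.888718) = -3.625792
  k2 = f(0.760000, -3.360071) = -4.997939
  w ← -2.888718 + (0.13/2)·(-3.625792 + (-4.997939)) = -3.449260
w(0.76) ≈ -3.4493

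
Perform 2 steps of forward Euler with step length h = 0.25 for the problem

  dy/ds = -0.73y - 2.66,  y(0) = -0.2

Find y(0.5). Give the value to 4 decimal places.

Euler: y_{n+1} = y_n + h·f(s_n, y_n).
s=0.000000, y=-0.200000: f=-2.514000 → y ← -0.200000 + 0.25·(-2.514000) = -0.828500
s=0.250000, y=-0.828500: f=-2.055195 → y ← -0.828500 + 0.25·(-2.055195) = -1.342299
y(0.5) ≈ -1.3423

-1.3423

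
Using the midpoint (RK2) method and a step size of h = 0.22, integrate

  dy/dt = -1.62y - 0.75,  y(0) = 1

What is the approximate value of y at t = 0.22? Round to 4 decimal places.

0.5715

Midpoint: k1 = f(t_n, y_n); k2 = f(t_n + h/2, y_n + (h/2)·k1); y_{n+1} = y_n + h·k2.
t=0.000000, y=1.000000:
  k1 = f(0.000000, 1.000000) = -2.370000
  k2 = f(0.110000, 0.739300) = -1.947666
  y ← 1.000000 + 0.22·(-1.947666) = 0.571513
y(0.22) ≈ 0.5715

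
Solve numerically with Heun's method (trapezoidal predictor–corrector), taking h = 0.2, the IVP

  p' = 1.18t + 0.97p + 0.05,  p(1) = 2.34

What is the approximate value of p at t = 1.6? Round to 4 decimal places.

Heun: k1 = f(t_n, p_n); k2 = f(t_n + h, p_n + h·k1); p_{n+1} = p_n + (h/2)·(k1 + k2).
t=1.000000, p=2.340000:
  k1 = f(1.000000, 2.340000) = 3.499800
  k2 = f(1.200000, 3.039960) = 4.414761
  p ← 2.340000 + (0.2/2)·(3.499800 + 4.414761) = 3.131456
t=1.200000, p=3.131456:
  k1 = f(1.200000, 3.131456) = 4.503512
  k2 = f(1.400000, 4.032159) = 5.613194
  p ← 3.131456 + (0.2/2)·(4.503512 + 5.613194) = 4.143127
t=1.400000, p=4.143127:
  k1 = f(1.400000, 4.143127) = 5.720833
  k2 = f(1.600000, 5.287293) = 7.066675
  p ← 4.143127 + (0.2/2)·(5.720833 + 7.066675) = 5.421877
p(1.6) ≈ 5.4219

5.4219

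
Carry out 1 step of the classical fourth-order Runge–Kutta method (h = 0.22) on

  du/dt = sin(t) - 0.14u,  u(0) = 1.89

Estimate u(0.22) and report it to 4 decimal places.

1.8565

RK4: k1 = f(t_n, u_n); k2 = f(t_n + h/2, u_n + (h/2)·k1); k3 = f(t_n + h/2, u_n + (h/2)·k2); k4 = f(t_n + h, u_n + h·k3); u_{n+1} = u_n + (h/6)·(k1 + 2k2 + 2k3 + k4).
t=0.000000, u=1.890000:
  k1 = f(0.000000, 1.890000) = -0.264600
  k2 = f(0.110000, 1.860894) = -0.150747
  k3 = f(0.110000, 1.873418) = -0.152500
  k4 = f(0.220000, 1.856450) = -0.041673
  u ← 1.890000 + (0.22/6)·(k1 + 2k2 + 2k3 + k4) = 1.856532
u(0.22) ≈ 1.8565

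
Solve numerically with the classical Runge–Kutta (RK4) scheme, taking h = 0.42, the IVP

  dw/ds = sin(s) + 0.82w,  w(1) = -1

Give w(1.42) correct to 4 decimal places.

-0.9476

RK4: k1 = f(s_n, w_n); k2 = f(s_n + h/2, w_n + (h/2)·k1); k3 = f(s_n + h/2, w_n + (h/2)·k2); k4 = f(s_n + h, w_n + h·k3); w_{n+1} = w_n + (h/6)·(k1 + 2k2 + 2k3 + k4).
s=1.000000, w=-1.000000:
  k1 = f(1.000000, -1.000000) = 0.021471
  k2 = f(1.210000, -0.995491) = 0.119313
  k3 = f(1.210000, -0.974944) = 0.136162
  k4 = f(1.420000, -0.942812) = 0.215546
  w ← -1.000000 + (0.42/6)·(k1 + 2k2 + 2k3 + k4) = -0.947642
w(1.42) ≈ -0.9476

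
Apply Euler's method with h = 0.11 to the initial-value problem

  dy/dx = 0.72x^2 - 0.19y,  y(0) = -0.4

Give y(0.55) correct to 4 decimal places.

-0.3316

Euler: y_{n+1} = y_n + h·f(x_n, y_n).
x=0.000000, y=-0.400000: f=0.076000 → y ← -0.400000 + 0.11·0.076000 = -0.391640
x=0.110000, y=-0.391640: f=0.083124 → y ← -0.391640 + 0.11·0.083124 = -0.382496
x=0.220000, y=-0.382496: f=0.107522 → y ← -0.382496 + 0.11·0.107522 = -0.370669
x=0.330000, y=-0.370669: f=0.148835 → y ← -0.370669 + 0.11·0.148835 = -0.354297
x=0.440000, y=-0.354297: f=0.206708 → y ← -0.354297 + 0.11·0.206708 = -0.331559
y(0.55) ≈ -0.3316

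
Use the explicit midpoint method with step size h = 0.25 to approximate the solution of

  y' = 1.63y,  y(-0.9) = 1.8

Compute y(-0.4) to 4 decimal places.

Midpoint: k1 = f(s_n, y_n); k2 = f(s_n + h/2, y_n + (h/2)·k1); y_{n+1} = y_n + h·k2.
s=-0.900000, y=1.800000:
  k1 = f(-0.900000, 1.800000) = 2.934000
  k2 = f(-0.775000, 2.166750) = 3.531802
  y ← 1.800000 + 0.25·3.531802 = 2.682951
s=-0.650000, y=2.682951:
  k1 = f(-0.650000, 2.682951) = 4.373210
  k2 = f(-0.525000, 3.229602) = 5.264251
  y ← 2.682951 + 0.25·5.264251 = 3.999013
y(-0.4) ≈ 3.9990

3.9990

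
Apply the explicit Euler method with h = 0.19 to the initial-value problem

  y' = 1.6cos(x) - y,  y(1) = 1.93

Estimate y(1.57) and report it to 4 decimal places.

Euler: y_{n+1} = y_n + h·f(x_n, y_n).
x=1.000000, y=1.930000: f=-1.065516 → y ← 1.930000 + 0.19·(-1.065516) = 1.727552
x=1.190000, y=1.727552: f=-1.132896 → y ← 1.727552 + 0.19·(-1.132896) = 1.512302
x=1.380000, y=1.512302: f=-1.208876 → y ← 1.512302 + 0.19·(-1.208876) = 1.282615
y(1.57) ≈ 1.2826

1.2826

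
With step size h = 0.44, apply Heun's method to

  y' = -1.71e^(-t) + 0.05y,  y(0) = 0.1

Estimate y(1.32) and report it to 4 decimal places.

Heun: k1 = f(t_n, y_n); k2 = f(t_n + h, y_n + h·k1); y_{n+1} = y_n + (h/2)·(k1 + k2).
t=0.000000, y=0.100000:
  k1 = f(0.000000, 0.100000) = -1.705000
  k2 = f(0.440000, -0.650200) = -1.133812
  y ← 0.100000 + (0.44/2)·(-1.705000 + (-1.133812)) = -0.524539
t=0.440000, y=-0.524539:
  k1 = f(0.440000, -0.524539) = -1.127529
  k2 = f(0.880000, -1.020652) = -0.760311
  y ← -0.524539 + (0.44/2)·(-1.127529 + (-0.760311)) = -0.939864
t=0.880000, y=-0.939864:
  k1 = f(0.880000, -0.939864) = -0.756272
  k2 = f(1.320000, -1.272623) = -0.520433
  y ← -0.939864 + (0.44/2)·(-0.756272 + (-0.520433)) = -1.220739
y(1.32) ≈ -1.2207

-1.2207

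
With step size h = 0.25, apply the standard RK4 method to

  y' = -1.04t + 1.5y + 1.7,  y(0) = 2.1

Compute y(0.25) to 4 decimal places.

3.5340

RK4: k1 = f(t_n, y_n); k2 = f(t_n + h/2, y_n + (h/2)·k1); k3 = f(t_n + h/2, y_n + (h/2)·k2); k4 = f(t_n + h, y_n + h·k3); y_{n+1} = y_n + (h/6)·(k1 + 2k2 + 2k3 + k4).
t=0.000000, y=2.100000:
  k1 = f(0.000000, 2.100000) = 4.850000
  k2 = f(0.125000, 2.706250) = 5.629375
  k3 = f(0.125000, 2.803672) = 5.775508
  k4 = f(0.250000, 3.543877) = 6.755815
  y ← 2.100000 + (0.25/6)·(k1 + 2k2 + 2k3 + k4) = 3.533983
y(0.25) ≈ 3.5340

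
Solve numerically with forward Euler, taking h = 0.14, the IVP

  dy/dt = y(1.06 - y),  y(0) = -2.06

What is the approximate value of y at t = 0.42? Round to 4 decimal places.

Euler: y_{n+1} = y_n + h·f(t_n, y_n).
t=0.000000, y=-2.060000: f=-6.427200 → y ← -2.060000 + 0.14·(-6.427200) = -2.959808
t=0.140000, y=-2.959808: f=-11.897860 → y ← -2.959808 + 0.14·(-11.897860) = -4.625508
t=0.280000, y=-4.625508: f=-26.298367 → y ← -4.625508 + 0.14·(-26.298367) = -8.307280
y(0.42) ≈ -8.3073

-8.3073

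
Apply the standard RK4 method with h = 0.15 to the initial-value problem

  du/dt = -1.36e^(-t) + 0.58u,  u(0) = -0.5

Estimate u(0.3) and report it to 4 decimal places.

-0.9817

RK4: k1 = f(t_n, u_n); k2 = f(t_n + h/2, u_n + (h/2)·k1); k3 = f(t_n + h/2, u_n + (h/2)·k2); k4 = f(t_n + h, u_n + h·k3); u_{n+1} = u_n + (h/6)·(k1 + 2k2 + 2k3 + k4).
t=0.000000, u=-0.500000:
  k1 = f(0.000000, -0.500000) = -1.650000
  k2 = f(0.075000, -0.623750) = -1.623506
  k3 = f(0.075000, -0.621763) = -1.622354
  k4 = f(0.150000, -0.743353) = -1.601708
  u ← -0.500000 + (0.15/6)·(k1 + 2k2 + 2k3 + k4) = -0.743586
t=0.150000, u=-0.743586:
  k1 = f(0.150000, -0.743586) = -1.601843
  k2 = f(0.225000, -0.863724) = -1.586942
  k3 = f(0.225000, -0.862606) = -1.586294
  k4 = f(0.300000, -0.981530) = -1.576800
  u ← -0.743586 + (0.15/6)·(k1 + 2k2 + 2k3 + k4) = -0.981714
u(0.3) ≈ -0.9817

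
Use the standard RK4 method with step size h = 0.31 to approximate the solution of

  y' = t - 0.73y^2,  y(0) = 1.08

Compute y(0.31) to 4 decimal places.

0.9099

RK4: k1 = f(t_n, y_n); k2 = f(t_n + h/2, y_n + (h/2)·k1); k3 = f(t_n + h/2, y_n + (h/2)·k2); k4 = f(t_n + h, y_n + h·k3); y_{n+1} = y_n + (h/6)·(k1 + 2k2 + 2k3 + k4).
t=0.000000, y=1.080000:
  k1 = f(0.000000, 1.080000) = -0.851472
  k2 = f(0.155000, 0.948022) = -0.501084
  k3 = f(0.155000, 1.002332) = -0.578409
  k4 = f(0.310000, 0.900693) = -0.282211
  y ← 1.080000 + (0.31/6)·(k1 + 2k2 + 2k3 + k4) = 0.909879
y(0.31) ≈ 0.9099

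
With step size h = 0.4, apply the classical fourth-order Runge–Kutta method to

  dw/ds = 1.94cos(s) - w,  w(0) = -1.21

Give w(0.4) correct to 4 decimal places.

-0.1904

RK4: k1 = f(s_n, w_n); k2 = f(s_n + h/2, w_n + (h/2)·k1); k3 = f(s_n + h/2, w_n + (h/2)·k2); k4 = f(s_n + h, w_n + h·k3); w_{n+1} = w_n + (h/6)·(k1 + 2k2 + 2k3 + k4).
s=0.000000, w=-1.210000:
  k1 = f(0.000000, -1.210000) = 3.150000
  k2 = f(0.200000, -0.580000) = 2.481329
  k3 = f(0.200000, -0.713734) = 2.615063
  k4 = f(0.400000, -0.163975) = 1.950833
  w ← -1.210000 + (0.4/6)·(k1 + 2k2 + 2k3 + k4) = -0.190425
w(0.4) ≈ -0.1904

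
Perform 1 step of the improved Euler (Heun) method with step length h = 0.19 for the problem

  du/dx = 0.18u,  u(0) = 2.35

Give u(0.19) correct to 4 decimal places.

Heun: k1 = f(x_n, u_n); k2 = f(x_n + h, u_n + h·k1); u_{n+1} = u_n + (h/2)·(k1 + k2).
x=0.000000, u=2.350000:
  k1 = f(0.000000, 2.350000) = 0.423000
  k2 = f(0.190000, 2.430370) = 0.437467
  u ← 2.350000 + (0.19/2)·(0.423000 + 0.437467) = 2.431744
u(0.19) ≈ 2.4317

2.4317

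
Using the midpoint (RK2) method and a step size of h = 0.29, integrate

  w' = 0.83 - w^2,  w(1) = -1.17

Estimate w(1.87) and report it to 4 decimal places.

Midpoint: k1 = f(x_n, w_n); k2 = f(x_n + h/2, w_n + (h/2)·k1); w_{n+1} = w_n + h·k2.
x=1.000000, w=-1.170000:
  k1 = f(1.000000, -1.170000) = -0.538900
  k2 = f(1.145000, -1.248140) = -0.727855
  w ← -1.170000 + 0.29·(-0.727855) = -1.381078
x=1.290000, w=-1.381078:
  k1 = f(1.290000, -1.381078) = -1.077376
  k2 = f(1.435000, -1.537297) = -1.533283
  w ← -1.381078 + 0.29·(-1.533283) = -1.825730
x=1.580000, w=-1.825730:
  k1 = f(1.580000, -1.825730) = -2.503290
  k2 = f(1.725000, -2.188707) = -3.960439
  w ← -1.825730 + 0.29·(-3.960439) = -2.974257
w(1.87) ≈ -2.9743

-2.9743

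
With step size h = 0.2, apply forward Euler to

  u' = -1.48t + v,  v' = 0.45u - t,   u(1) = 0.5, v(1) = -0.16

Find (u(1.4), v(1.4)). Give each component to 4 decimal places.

Euler on (u,v): u_{n+1} = u_n + h·u', v_{n+1} = v_n + h·v'.
1.000000: (0.500000, -0.160000); f=(-1.640000, -0.775000) → (0.172000, -0.315000)
1.200000: (0.172000, -0.315000); f=(-2.091000, -1.122600) → (-0.246200, -0.539520)
(u(1.4), v(1.4)) ≈ (-0.2462, -0.5395)

-0.2462, -0.5395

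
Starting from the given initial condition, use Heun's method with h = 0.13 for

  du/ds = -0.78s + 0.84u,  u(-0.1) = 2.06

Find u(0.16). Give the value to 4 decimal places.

2.5566

Heun: k1 = f(s_n, u_n); k2 = f(s_n + h, u_n + h·k1); u_{n+1} = u_n + (h/2)·(k1 + k2).
s=-0.100000, u=2.060000:
  k1 = f(-0.100000, 2.060000) = 1.808400
  k2 = f(0.030000, 2.295092) = 1.904477
  u ← 2.060000 + (0.13/2)·(1.808400 + 1.904477) = 2.301337
s=0.030000, u=2.301337:
  k1 = f(0.030000, 2.301337) = 1.909723
  k2 = f(0.160000, 2.549601) = 2.016865
  u ← 2.301337 + (0.13/2)·(1.909723 + 2.016865) = 2.556565
u(0.16) ≈ 2.5566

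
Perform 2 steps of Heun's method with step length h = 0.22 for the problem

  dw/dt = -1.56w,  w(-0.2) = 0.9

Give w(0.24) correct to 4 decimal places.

Heun: k1 = f(t_n, w_n); k2 = f(t_n + h, w_n + h·k1); w_{n+1} = w_n + (h/2)·(k1 + k2).
t=-0.200000, w=0.900000:
  k1 = f(-0.200000, 0.900000) = -1.404000
  k2 = f(0.020000, 0.591120) = -0.922147
  w ← 0.900000 + (0.22/2)·(-1.404000 + (-0.922147)) = 0.644124
t=0.020000, w=0.644124:
  k1 = f(0.020000, 0.644124) = -1.004833
  k2 = f(0.240000, 0.423061) = -0.659974
  w ← 0.644124 + (0.22/2)·(-1.004833 + (-0.659974)) = 0.460995
w(0.24) ≈ 0.4610

0.4610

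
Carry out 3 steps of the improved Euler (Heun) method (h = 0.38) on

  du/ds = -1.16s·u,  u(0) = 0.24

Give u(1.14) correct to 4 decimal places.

Heun: k1 = f(s_n, u_n); k2 = f(s_n + h, u_n + h·k1); u_{n+1} = u_n + (h/2)·(k1 + k2).
s=0.000000, u=0.240000:
  k1 = f(0.000000, 0.240000) = 0.000000
  k2 = f(0.380000, 0.240000) = -0.105792
  u ← 0.240000 + (0.38/2)·(0.000000 + (-0.105792)) = 0.219900
s=0.380000, u=0.219900:
  k1 = f(0.380000, 0.219900) = -0.096932
  k2 = f(0.760000, 0.183065) = -0.161391
  u ← 0.219900 + (0.38/2)·(-0.096932 + (-0.161391)) = 0.170818
s=0.760000, u=0.170818:
  k1 = f(0.760000, 0.170818) = -0.150593
  k2 = f(1.140000, 0.113593) = -0.150215
  u ← 0.170818 + (0.38/2)·(-0.150593 + (-0.150215)) = 0.113665
u(1.14) ≈ 0.1137

0.1137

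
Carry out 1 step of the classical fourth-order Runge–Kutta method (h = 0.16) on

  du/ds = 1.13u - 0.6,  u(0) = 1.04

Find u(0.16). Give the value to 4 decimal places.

RK4: k1 = f(s_n, u_n); k2 = f(s_n + h/2, u_n + (h/2)·k1); k3 = f(s_n + h/2, u_n + (h/2)·k2); k4 = f(s_n + h, u_n + h·k3); u_{n+1} = u_n + (h/6)·(k1 + 2k2 + 2k3 + k4).
s=0.000000, u=1.040000:
  k1 = f(0.000000, 1.040000) = 0.575200
  k2 = f(0.080000, 1.086016) = 0.627198
  k3 = f(0.080000, 1.090176) = 0.631899
  k4 = f(0.160000, 1.141104) = 0.689447
  u ← 1.040000 + (0.16/6)·(k1 + 2k2 + 2k3 + k4) = 1.140876
u(0.16) ≈ 1.1409

1.1409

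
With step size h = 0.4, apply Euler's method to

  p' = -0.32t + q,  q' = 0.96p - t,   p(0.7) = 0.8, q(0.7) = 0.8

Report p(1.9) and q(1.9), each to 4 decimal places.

Euler on (p,q): p_{n+1} = p_n + h·p', q_{n+1} = q_n + h·q'.
0.700000: (0.800000, 0.800000); f=(0.576000, 0.068000) → (1.030400, 0.827200)
1.100000: (1.030400, 0.827200); f=(0.475200, -0.110816) → (1.220480, 0.782874)
1.500000: (1.220480, 0.782874); f=(0.302874, -0.328339) → (1.341629, 0.651538)
(p(1.9), q(1.9)) ≈ (1.3416, 0.6515)

1.3416, 0.6515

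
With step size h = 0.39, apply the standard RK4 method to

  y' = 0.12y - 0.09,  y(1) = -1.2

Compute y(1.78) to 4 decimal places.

RK4: k1 = f(t_n, y_n); k2 = f(t_n + h/2, y_n + (h/2)·k1); k3 = f(t_n + h/2, y_n + (h/2)·k2); k4 = f(t_n + h, y_n + h·k3); y_{n+1} = y_n + (h/6)·(k1 + 2k2 + 2k3 + k4).
t=1.000000, y=-1.200000:
  k1 = f(1.000000, -1.200000) = -0.234000
  k2 = f(1.195000, -1.245630) = -0.239476
  k3 = f(1.195000, -1.246698) = -0.239604
  k4 = f(1.390000, -1.293445) = -0.245213
  y ← -1.200000 + (0.39/6)·(k1 + 2k2 + 2k3 + k4) = -1.293429
t=1.390000, y=-1.293429:
  k1 = f(1.390000, -1.293429) = -0.245212
  k2 = f(1.585000, -1.341245) = -0.250949
  k3 = f(1.585000, -1.342364) = -0.251084
  k4 = f(1.780000, -1.391352) = -0.256962
  y ← -1.293429 + (0.39/6)·(k1 + 2k2 + 2k3 + k4) = -1.391335
y(1.78) ≈ -1.3913

-1.3913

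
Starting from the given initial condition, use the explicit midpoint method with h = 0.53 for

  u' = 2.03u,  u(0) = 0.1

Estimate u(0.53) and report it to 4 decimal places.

Midpoint: k1 = f(t_n, u_n); k2 = f(t_n + h/2, u_n + (h/2)·k1); u_{n+1} = u_n + h·k2.
t=0.000000, u=0.100000:
  k1 = f(0.000000, 0.100000) = 0.203000
  k2 = f(0.265000, 0.153795) = 0.312204
  u ← 0.100000 + 0.53·0.312204 = 0.265468
u(0.53) ≈ 0.2655

0.2655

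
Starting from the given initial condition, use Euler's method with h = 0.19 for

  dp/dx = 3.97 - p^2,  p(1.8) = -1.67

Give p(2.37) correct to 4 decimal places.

Euler: p_{n+1} = p_n + h·f(x_n, p_n).
x=1.800000, p=-1.670000: f=1.181100 → p ← -1.670000 + 0.19·1.181100 = -1.445591
x=1.990000, p=-1.445591: f=1.880267 → p ← -1.445591 + 0.19·1.880267 = -1.088340
x=2.180000, p=-1.088340: f=2.785515 → p ← -1.088340 + 0.19·2.785515 = -0.559092
p(2.37) ≈ -0.5591

-0.5591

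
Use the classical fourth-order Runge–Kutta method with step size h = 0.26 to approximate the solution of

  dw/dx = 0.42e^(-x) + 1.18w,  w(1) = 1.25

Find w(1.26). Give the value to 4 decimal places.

1.7405

RK4: k1 = f(x_n, w_n); k2 = f(x_n + h/2, w_n + (h/2)·k1); k3 = f(x_n + h/2, w_n + (h/2)·k2); k4 = f(x_n + h, w_n + h·k3); w_{n+1} = w_n + (h/6)·(k1 + 2k2 + 2k3 + k4).
x=1.000000, w=1.250000:
  k1 = f(1.000000, 1.250000) = 1.629509
  k2 = f(1.130000, 1.461836) = 1.860641
  k3 = f(1.130000, 1.491883) = 1.896096
  k4 = f(1.260000, 1.742985) = 2.175857
  w ← 1.250000 + (0.26/6)·(k1 + 2k2 + 2k3 + k4) = 1.740483
w(1.26) ≈ 1.7405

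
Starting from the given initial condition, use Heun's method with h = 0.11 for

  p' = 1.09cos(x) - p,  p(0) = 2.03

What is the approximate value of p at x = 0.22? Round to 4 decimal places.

Heun: k1 = f(x_n, p_n); k2 = f(x_n + h, p_n + h·k1); p_{n+1} = p_n + (h/2)·(k1 + k2).
x=0.000000, p=2.030000:
  k1 = f(0.000000, 2.030000) = -0.940000
  k2 = f(0.110000, 1.926600) = -0.843188
  p ← 2.030000 + (0.11/2)·(-0.940000 + (-0.843188)) = 1.931925
x=0.110000, p=1.931925:
  k1 = f(0.110000, 1.931925) = -0.848513
  k2 = f(0.220000, 1.838588) = -0.774860
  p ← 1.931925 + (0.11/2)·(-0.848513 + (-0.774860)) = 1.842639
p(0.22) ≈ 1.8426

1.8426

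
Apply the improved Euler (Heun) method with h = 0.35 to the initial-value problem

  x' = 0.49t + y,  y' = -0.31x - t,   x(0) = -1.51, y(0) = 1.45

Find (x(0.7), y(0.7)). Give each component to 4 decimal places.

-0.3235, 1.4115

Heun on (x,y): k1 = f(t_n, state_n); k2 = f(t_n + h, state_n + h·k1); state_{n+1} = state_n + (h/2)·(k1 + k2).
0.000000: (-1.510000, 1.450000)
  k1 = (1.450000, 0.468100)
  predictor → (-1.002500, 1.613835)
  k2 = (1.785335, -0.039225)
  → (-0.943816, 1.525053)
0.350000: (-0.943816, 1.525053)
  k1 = (1.696553, -0.057417)
  predictor → (-0.350023, 1.504957)
  k2 = (1.847957, -0.591493)
  → (-0.323527, 1.411494)
(x(0.7), y(0.7)) ≈ (-0.3235, 1.4115)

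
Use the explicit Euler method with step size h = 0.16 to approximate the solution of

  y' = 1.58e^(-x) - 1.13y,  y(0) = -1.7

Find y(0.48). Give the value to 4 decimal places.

-0.4049

Euler: y_{n+1} = y_n + h·f(x_n, y_n).
x=0.000000, y=-1.700000: f=3.501000 → y ← -1.700000 + 0.16·3.501000 = -1.139840
x=0.160000, y=-1.139840: f=2.634406 → y ← -1.139840 + 0.16·2.634406 = -0.718335
x=0.320000, y=-0.718335: f=1.959034 → y ← -0.718335 + 0.16·1.959034 = -0.404890
y(0.48) ≈ -0.4049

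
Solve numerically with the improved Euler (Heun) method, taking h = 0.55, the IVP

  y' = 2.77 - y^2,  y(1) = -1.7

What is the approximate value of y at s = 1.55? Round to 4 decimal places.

-1.8289

Heun: k1 = f(s_n, y_n); k2 = f(s_n + h, y_n + h·k1); y_{n+1} = y_n + (h/2)·(k1 + k2).
s=1.000000, y=-1.700000:
  k1 = f(1.000000, -1.700000) = -0.120000
  k2 = f(1.550000, -1.766000) = -0.348756
  y ← -1.700000 + (0.55/2)·(-0.120000 + (-0.348756)) = -1.828908
y(1.55) ≈ -1.8289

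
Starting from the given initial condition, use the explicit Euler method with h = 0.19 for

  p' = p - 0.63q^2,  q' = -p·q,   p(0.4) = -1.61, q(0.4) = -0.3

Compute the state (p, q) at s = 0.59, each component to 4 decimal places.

-1.9267, -0.3918

Euler on (p,q): p_{n+1} = p_n + h·p', q_{n+1} = q_n + h·q'.
0.400000: (-1.610000, -0.300000); f=(-1.666700, -0.483000) → (-1.926673, -0.391770)
(p(0.59), q(0.59)) ≈ (-1.9267, -0.3918)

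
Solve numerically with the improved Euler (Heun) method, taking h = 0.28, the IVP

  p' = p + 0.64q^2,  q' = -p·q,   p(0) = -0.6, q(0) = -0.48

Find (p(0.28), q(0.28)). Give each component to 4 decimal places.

-0.7369, -0.5774

Heun on (p,q): k1 = f(x_n, state_n); k2 = f(x_n + h, state_n + h·k1); state_{n+1} = state_n + (h/2)·(k1 + k2).
0.000000: (-0.600000, -0.480000)
  k1 = (-0.452544, -0.288000)
  predictor → (-0.726712, -0.560640)
  k2 = (-0.525549, -0.407424)
  → (-0.736933, -0.577359)
(p(0.28), q(0.28)) ≈ (-0.7369, -0.5774)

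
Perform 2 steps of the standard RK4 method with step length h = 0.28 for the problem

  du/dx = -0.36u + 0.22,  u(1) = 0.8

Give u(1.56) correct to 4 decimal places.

RK4: k1 = f(x_n, u_n); k2 = f(x_n + h/2, u_n + (h/2)·k1); k3 = f(x_n + h/2, u_n + (h/2)·k2); k4 = f(x_n + h, u_n + h·k3); u_{n+1} = u_n + (h/6)·(k1 + 2k2 + 2k3 + k4).
x=1.000000, u=0.800000:
  k1 = f(1.000000, 0.800000) = -0.068000
  k2 = f(1.140000, 0.790480) = -0.064573
  k3 = f(1.140000, 0.790960) = -0.064746
  k4 = f(1.280000, 0.781871) = -0.061474
  u ← 0.800000 + (0.28/6)·(k1 + 2k2 + 2k3 + k4) = 0.781888
x=1.280000, u=0.781888:
  k1 = f(1.280000, 0.781888) = -0.061480
  k2 = f(1.420000, 0.773281) = -0.058381
  k3 = f(1.420000, 0.773715) = -0.058537
  k4 = f(1.560000, 0.765498) = -0.055579
  u ← 0.781888 + (0.28/6)·(k1 + 2k2 + 2k3 + k4) = 0.765513
u(1.56) ≈ 0.7655

0.7655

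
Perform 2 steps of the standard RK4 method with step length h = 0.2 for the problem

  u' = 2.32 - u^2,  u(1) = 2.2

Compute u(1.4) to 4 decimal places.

1.6970

RK4: k1 = f(t_n, u_n); k2 = f(t_n + h/2, u_n + (h/2)·k1); k3 = f(t_n + h/2, u_n + (h/2)·k2); k4 = f(t_n + h, u_n + h·k3); u_{n+1} = u_n + (h/6)·(k1 + 2k2 + 2k3 + k4).
t=1.000000, u=2.200000:
  k1 = f(1.000000, 2.200000) = -2.520000
  k2 = f(1.100000, 1.948000) = -1.474704
  k3 = f(1.100000, 2.052530) = -1.892878
  k4 = f(1.200000, 1.821424) = -0.997587
  u ← 2.200000 + (0.2/6)·(k1 + 2k2 + 2k3 + k4) = 1.858242
t=1.200000, u=1.858242:
  k1 = f(1.200000, 1.858242) = -1.133062
  k2 = f(1.300000, 1.744935) = -0.724800
  k3 = f(1.300000, 1.785762) = -0.868945
  k4 = f(1.400000, 1.684453) = -0.517381
  u ← 1.858242 + (0.2/6)·(k1 + 2k2 + 2k3 + k4) = 1.696977
u(1.4) ≈ 1.6970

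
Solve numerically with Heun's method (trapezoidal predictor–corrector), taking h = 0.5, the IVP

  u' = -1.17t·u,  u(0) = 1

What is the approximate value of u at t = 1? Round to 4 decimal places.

Heun: k1 = f(t_n, u_n); k2 = f(t_n + h, u_n + h·k1); u_{n+1} = u_n + (h/2)·(k1 + k2).
t=0.000000, u=1.000000:
  k1 = f(0.000000, 1.000000) = 0.000000
  k2 = f(0.500000, 1.000000) = -0.585000
  u ← 1.000000 + (0.5/2)·(0.000000 + (-0.585000)) = 0.853750
t=0.500000, u=0.853750:
  k1 = f(0.500000, 0.853750) = -0.499444
  k2 = f(1.000000, 0.604028) = -0.706713
  u ← 0.853750 + (0.5/2)·(-0.499444 + (-0.706713)) = 0.552211
u(1) ≈ 0.5522

0.5522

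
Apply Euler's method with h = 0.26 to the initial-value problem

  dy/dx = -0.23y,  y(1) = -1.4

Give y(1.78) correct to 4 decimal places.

Euler: y_{n+1} = y_n + h·f(x_n, y_n).
x=1.000000, y=-1.400000: f=0.322000 → y ← -1.400000 + 0.26·0.322000 = -1.316280
x=1.260000, y=-1.316280: f=0.302744 → y ← -1.316280 + 0.26·0.302744 = -1.237566
x=1.520000, y=-1.237566: f=0.284640 → y ← -1.237566 + 0.26·0.284640 = -1.163560
y(1.78) ≈ -1.1636

-1.1636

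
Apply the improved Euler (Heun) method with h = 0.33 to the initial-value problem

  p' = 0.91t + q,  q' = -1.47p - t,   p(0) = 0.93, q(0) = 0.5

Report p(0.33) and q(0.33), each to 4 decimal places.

1.0701, -0.0456

Heun on (p,q): k1 = f(t_n, state_n); k2 = f(t_n + h, state_n + h·k1); state_{n+1} = state_n + (h/2)·(k1 + k2).
0.000000: (0.930000, 0.500000)
  k1 = (0.500000, -1.367100)
  predictor → (1.095000, 0.048857)
  k2 = (0.349157, -1.939650)
  → (1.070111, -0.045614)
(p(0.33), q(0.33)) ≈ (1.0701, -0.0456)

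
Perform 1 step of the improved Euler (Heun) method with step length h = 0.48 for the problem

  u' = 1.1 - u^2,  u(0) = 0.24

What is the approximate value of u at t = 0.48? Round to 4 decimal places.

Heun: k1 = f(t_n, u_n); k2 = f(t_n + h, u_n + h·k1); u_{n+1} = u_n + (h/2)·(k1 + k2).
t=0.000000, u=0.240000:
  k1 = f(0.000000, 0.240000) = 1.042400
  k2 = f(0.480000, 0.740352) = 0.551879
  u ← 0.240000 + (0.48/2)·(1.042400 + 0.551879) = 0.622627
u(0.48) ≈ 0.6226

0.6226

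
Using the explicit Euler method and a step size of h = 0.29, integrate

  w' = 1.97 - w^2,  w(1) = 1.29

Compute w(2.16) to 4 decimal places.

Euler: w_{n+1} = w_n + h·f(x_n, w_n).
x=1.000000, w=1.290000: f=0.305900 → w ← 1.290000 + 0.29·0.305900 = 1.378711
x=1.290000, w=1.378711: f=0.069156 → w ← 1.378711 + 0.29·0.069156 = 1.398766
x=1.580000, w=1.398766: f=0.013453 → w ← 1.398766 + 0.29·0.013453 = 1.402668
x=1.870000, w=1.402668: f=0.002524 → w ← 1.402668 + 0.29·0.002524 = 1.403399
w(2.16) ≈ 1.4034

1.4034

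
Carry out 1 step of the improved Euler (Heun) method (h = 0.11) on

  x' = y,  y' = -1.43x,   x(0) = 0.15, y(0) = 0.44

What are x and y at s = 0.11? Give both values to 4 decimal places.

0.1971, 0.4126

Heun on (x,y): k1 = f(s_n, state_n); k2 = f(s_n + h, state_n + h·k1); state_{n+1} = state_n + (h/2)·(k1 + k2).
0.000000: (0.150000, 0.440000)
  k1 = (0.440000, -0.214500)
  predictor → (0.198400, 0.416405)
  k2 = (0.416405, -0.283712)
  → (0.197102, 0.412598)
(x(0.11), y(0.11)) ≈ (0.1971, 0.4126)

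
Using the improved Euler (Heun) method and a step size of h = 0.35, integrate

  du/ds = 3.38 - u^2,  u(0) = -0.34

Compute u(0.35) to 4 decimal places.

Heun: k1 = f(s_n, u_n); k2 = f(s_n + h, u_n + h·k1); u_{n+1} = u_n + (h/2)·(k1 + k2).
s=0.000000, u=-0.340000:
  k1 = f(0.000000, -0.340000) = 3.264400
  k2 = f(0.350000, 0.802540) = 2.735930
  u ← -0.340000 + (0.35/2)·(3.264400 + 2.735930) = 0.710058
u(0.35) ≈ 0.7101

0.7101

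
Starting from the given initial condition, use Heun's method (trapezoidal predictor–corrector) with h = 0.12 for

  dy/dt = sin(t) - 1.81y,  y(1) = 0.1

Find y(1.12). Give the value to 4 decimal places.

0.1742

Heun: k1 = f(t_n, y_n); k2 = f(t_n + h, y_n + h·k1); y_{n+1} = y_n + (h/2)·(k1 + k2).
t=1.000000, y=0.100000:
  k1 = f(1.000000, 0.100000) = 0.660471
  k2 = f(1.120000, 0.179257) = 0.575646
  y ← 0.100000 + (0.12/2)·(0.660471 + 0.575646) = 0.174167
y(1.12) ≈ 0.1742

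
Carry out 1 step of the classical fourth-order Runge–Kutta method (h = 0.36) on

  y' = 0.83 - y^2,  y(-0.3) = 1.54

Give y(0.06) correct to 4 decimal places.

1.1925

RK4: k1 = f(t_n, y_n); k2 = f(t_n + h/2, y_n + (h/2)·k1); k3 = f(t_n + h/2, y_n + (h/2)·k2); k4 = f(t_n + h, y_n + h·k3); y_{n+1} = y_n + (h/6)·(k1 + 2k2 + 2k3 + k4).
t=-0.300000, y=1.540000:
  k1 = f(-0.300000, 1.540000) = -1.541600
  k2 = f(-0.120000, 1.262512) = -0.763937
  k3 = f(-0.120000, 1.402491) = -1.136982
  k4 = f(0.060000, 1.130686) = -0.448452
  y ← 1.540000 + (0.36/6)·(k1 + 2k2 + 2k3 + k4) = 1.192487
y(0.06) ≈ 1.1925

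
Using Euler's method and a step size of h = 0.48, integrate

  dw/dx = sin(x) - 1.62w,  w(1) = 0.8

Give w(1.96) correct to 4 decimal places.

Euler: w_{n+1} = w_n + h·f(x_n, w_n).
x=1.000000, w=0.800000: f=-0.454529 → w ← 0.800000 + 0.48·(-0.454529) = 0.581826
x=1.480000, w=0.581826: f=0.053323 → w ← 0.581826 + 0.48·0.053323 = 0.607421
w(1.96) ≈ 0.6074

0.6074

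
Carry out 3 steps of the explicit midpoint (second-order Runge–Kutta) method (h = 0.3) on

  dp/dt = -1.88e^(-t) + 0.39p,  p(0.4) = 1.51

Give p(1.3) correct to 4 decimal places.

1.2244

Midpoint: k1 = f(t_n, p_n); k2 = f(t_n + h/2, p_n + (h/2)·k1); p_{n+1} = p_n + h·k2.
t=0.400000, p=1.510000:
  k1 = f(0.400000, 1.510000) = -0.671302
  k2 = f(0.550000, 1.409305) = -0.535037
  p ← 1.510000 + 0.3·(-0.535037) = 1.349489
t=0.700000, p=1.349489:
  k1 = f(0.700000, 1.349489) = -0.407280
  k2 = f(0.850000, 1.288397) = -0.301065
  p ← 1.349489 + 0.3·(-0.301065) = 1.259169
t=1.000000, p=1.259169:
  k1 = f(1.000000, 1.259169) = -0.200537
  k2 = f(1.150000, 1.229089) = -0.115932
  p ← 1.259169 + 0.3·(-0.115932) = 1.224390
p(1.3) ≈ 1.2244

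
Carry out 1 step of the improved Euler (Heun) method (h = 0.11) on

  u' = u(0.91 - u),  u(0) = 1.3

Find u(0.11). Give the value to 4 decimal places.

Heun: k1 = f(x_n, u_n); k2 = f(x_n + h, u_n + h·k1); u_{n+1} = u_n + (h/2)·(k1 + k2).
x=0.000000, u=1.300000:
  k1 = f(0.000000, 1.300000) = -0.507000
  k2 = f(0.110000, 1.244230) = -0.415859
  u ← 1.300000 + (0.11/2)·(-0.507000 + (-0.415859)) = 1.249243
u(0.11) ≈ 1.2492

1.2492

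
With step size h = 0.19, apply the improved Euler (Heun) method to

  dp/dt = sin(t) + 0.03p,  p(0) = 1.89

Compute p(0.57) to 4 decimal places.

2.0810

Heun: k1 = f(t_n, p_n); k2 = f(t_n + h, p_n + h·k1); p_{n+1} = p_n + (h/2)·(k1 + k2).
t=0.000000, p=1.890000:
  k1 = f(0.000000, 1.890000) = 0.056700
  k2 = f(0.190000, 1.900773) = 0.245882
  p ← 1.890000 + (0.19/2)·(0.056700 + 0.245882) = 1.918745
t=0.190000, p=1.918745:
  k1 = f(0.190000, 1.918745) = 0.246421
  k2 = f(0.380000, 1.965565) = 0.429887
  p ← 1.918745 + (0.19/2)·(0.246421 + 0.429887) = 1.982995
t=0.380000, p=1.982995:
  k1 = f(0.380000, 1.982995) = 0.430410
  k2 = f(0.570000, 2.064773) = 0.601575
  p ← 1.982995 + (0.19/2)·(0.430410 + 0.601575) = 2.081033
p(0.57) ≈ 2.0810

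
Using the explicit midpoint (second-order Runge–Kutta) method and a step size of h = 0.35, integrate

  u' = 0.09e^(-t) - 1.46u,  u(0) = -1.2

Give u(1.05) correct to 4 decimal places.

Midpoint: k1 = f(t_n, u_n); k2 = f(t_n + h/2, u_n + (h/2)·k1); u_{n+1} = u_n + h·k2.
t=0.000000, u=-1.200000:
  k1 = f(0.000000, -1.200000) = 1.842000
  k2 = f(0.175000, -0.877650) = 1.356920
  u ← -1.200000 + 0.35·1.356920 = -0.725078
t=0.350000, u=-0.725078:
  k1 = f(0.350000, -0.725078) = 1.122036
  k2 = f(0.525000, -0.528722) = 0.825174
  u ← -0.725078 + 0.35·0.825174 = -0.436267
t=0.700000, u=-0.436267:
  k1 = f(0.700000, -0.436267) = 0.681643
  k2 = f(0.875000, -0.316980) = 0.500308
  u ← -0.436267 + 0.35·0.500308 = -0.261159
u(1.05) ≈ -0.2612

-0.2612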